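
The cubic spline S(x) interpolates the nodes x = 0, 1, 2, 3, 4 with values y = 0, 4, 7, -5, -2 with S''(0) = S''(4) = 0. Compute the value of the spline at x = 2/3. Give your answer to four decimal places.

Let m_i = S''(x_i). Step sizes h_i = 1, 1, 1, 1; slopes of the chords Δ_i = (y_(i+1) - y_i)/h_i = 4, 3, -12, 3.
  1·m_0 + 4·m_1 + 1·m_2 = 6(Δ_1 - Δ_0) = -6
  1·m_1 + 4·m_2 + 1·m_3 = 6(Δ_2 - Δ_1) = -90
  1·m_2 + 4·m_3 + 1·m_4 = 6(Δ_3 - Δ_2) = 90
Natural end conditions: m_0 = m_4 = 0.
Hence m_0 = 0, m_1 = 45/7, m_2 = -222/7, m_3 = 213/7, m_4 = 0.
On [0, 1], S(x) = 0 + 41/14·x + 0·x² + 15/14·x³.
With x = 2/3: S(2/3) = 143/63.

2.2698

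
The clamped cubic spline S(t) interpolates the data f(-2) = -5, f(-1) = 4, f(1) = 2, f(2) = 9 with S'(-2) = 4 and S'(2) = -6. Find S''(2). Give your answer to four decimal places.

Put M_i = S'' at the i-th knot. Here h = (1, 2, 1) and Δ = (9, -1, 7), so the interior equations h_(i-1)·M_(i-1) + 2(h_(i-1)+h_i)·M_i + h_i·M_(i+1) = 6(Δ_i − Δ_(i-1)) read
  1·M_0 + 6·M_1 + 2·M_2 = 6(Δ_1 - Δ_0) = -60
  2·M_1 + 6·M_2 + 1·M_3 = 6(Δ_2 - Δ_1) = 48
Clamped end conditions give two more equations: 2h_0·M_0 + h_0·M_1 = 6(Δ_0 - S'(-2)) = 30 and h_2·M_2 + 2h_2·M_3 = 6(S'(2) - Δ_2) = -78.
Solving: M_0 = 916/35, M_1 = -782/35, M_2 = 838/35, M_3 = -1784/35.

-50.9714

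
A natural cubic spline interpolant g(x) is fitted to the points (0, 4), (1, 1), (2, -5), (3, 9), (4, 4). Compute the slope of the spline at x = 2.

6

Write M_i for g''(x_i). With h_i = 1, 1, 1, 1 and divided differences Δ_i = -3, -6, 14, -5, the continuity of g' gives the tridiagonal system
  1·M_0 + 4·M_1 + 1·M_2 = 6(Δ_1 - Δ_0) = -18
  1·M_1 + 4·M_2 + 1·M_3 = 6(Δ_2 - Δ_1) = 120
  1·M_2 + 4·M_3 + 1·M_4 = 6(Δ_3 - Δ_2) = -114
Natural end conditions: M_0 = M_4 = 0.
Solving the tridiagonal system: M_0 = 0, M_1 = -108/7, M_2 = 306/7, M_3 = -276/7, M_4 = 0.
On [2, 3], g'(x) = b_2 + 2c_2·(x - 2) + 3d_2·(x - 2)² with b_2 = Δ_2 - h_2(2M_2 + M_3)/6 = 6, c_2 = M_2/2 = 153/7, d_2 = (M_3 - M_2)/(6h_2) = -97/7. So g'(2) = 6.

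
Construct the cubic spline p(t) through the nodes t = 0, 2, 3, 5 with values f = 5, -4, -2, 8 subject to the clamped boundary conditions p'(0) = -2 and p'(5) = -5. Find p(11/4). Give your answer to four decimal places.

Put M_i = p'' at the i-th knot. Here h = (2, 1, 2) and Δ = (-9/2, 2, 5), so the interior equations h_(i-1)·M_(i-1) + 2(h_(i-1)+h_i)·M_i + h_i·M_(i+1) = 6(Δ_i − Δ_(i-1)) read
  2·M_0 + 6·M_1 + 1·M_2 = 6(Δ_1 - Δ_0) = 39
  1·M_1 + 6·M_2 + 2·M_3 = 6(Δ_2 - Δ_1) = 18
Clamped end conditions give two more equations: 2h_0·M_0 + h_0·M_1 = 6(Δ_0 - p'(0)) = -15 and h_2·M_2 + 2h_2·M_3 = 6(p'(5) - Δ_2) = -60.
Forward elimination and back-substitution give M_0 = -243/32, M_1 = 123/16, M_2 = 129/16, M_3 = -609/32.
On [2, 3], p(t) = -4 - 61/32·(t - 2) + 123/32·(t - 2)² + 1/16·(t - 2)³.
With (t - 2) = 3/4: p(11/4) = -3319/1024.

-3.2412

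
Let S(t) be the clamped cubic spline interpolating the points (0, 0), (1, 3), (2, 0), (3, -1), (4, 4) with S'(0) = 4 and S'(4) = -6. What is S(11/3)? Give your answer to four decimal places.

Put M_i = S'' at the i-th knot. Here h = (1, 1, 1, 1) and Δ = (3, -3, -1, 5), so the interior equations h_(i-1)·M_(i-1) + 2(h_(i-1)+h_i)·M_i + h_i·M_(i+1) = 6(Δ_i − Δ_(i-1)) read
  1·M_0 + 4·M_1 + 1·M_2 = 6(Δ_1 - Δ_0) = -36
  1·M_1 + 4·M_2 + 1·M_3 = 6(Δ_2 - Δ_1) = 12
  1·M_2 + 4·M_3 + 1·M_4 = 6(Δ_3 - Δ_2) = 36
Clamped end conditions give two more equations: 2h_0·M_0 + h_0·M_1 = 6(Δ_0 - S'(0)) = -6 and h_3·M_3 + 2h_3·M_4 = 6(S'(4) - Δ_3) = -66.
Solving the tridiagonal system: M_0 = 25/14, M_1 = -67/7, M_2 = 1/2, M_3 = 137/7, M_4 = -599/14.
On [3, 4], S(t) = -1 + 157/28·(t - 3) + 137/14·(t - 3)² - 291/28·(t - 3)³.
With (t - 3) = 2/3: S(11/3) = 505/126.

4.0079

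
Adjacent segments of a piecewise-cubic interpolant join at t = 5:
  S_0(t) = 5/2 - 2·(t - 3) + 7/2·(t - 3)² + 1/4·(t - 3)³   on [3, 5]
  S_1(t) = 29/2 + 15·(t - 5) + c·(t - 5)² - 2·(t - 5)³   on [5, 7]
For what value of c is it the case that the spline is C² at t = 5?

5

S_0''(t) = 7 + 3/2·(t - 3), so S_0''(5) = 10. On the right, S_1''(5) = 2c, so c = 5.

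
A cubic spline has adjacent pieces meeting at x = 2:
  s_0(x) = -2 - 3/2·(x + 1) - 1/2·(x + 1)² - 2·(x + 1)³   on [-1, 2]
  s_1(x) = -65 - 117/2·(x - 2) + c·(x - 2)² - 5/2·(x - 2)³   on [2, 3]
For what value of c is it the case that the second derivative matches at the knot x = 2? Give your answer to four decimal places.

-18.5000

s_0''(x) = -1 - 12·(x + 1), so s_0''(2) = -37. On the right, s_1''(2) = 2c, so c = -37/2.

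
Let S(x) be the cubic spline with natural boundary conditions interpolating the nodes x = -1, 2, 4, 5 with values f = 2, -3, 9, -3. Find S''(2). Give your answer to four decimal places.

Put m_i = S'' at the i-th knot. Here h = (3, 2, 1) and Δ = (-5/3, 6, -12), so the interior equations h_(i-1)·m_(i-1) + 2(h_(i-1)+h_i)·m_i + h_i·m_(i+1) = 6(Δ_i − Δ_(i-1)) read
  3·m_0 + 10·m_1 + 2·m_2 = 6(Δ_1 - Δ_0) = 46
  2·m_1 + 6·m_2 + 1·m_3 = 6(Δ_2 - Δ_1) = -108
Natural end conditions: m_0 = m_3 = 0.
Solving the tridiagonal system: m_0 = 0, m_1 = 123/14, m_2 = -293/14, m_3 = 0.

8.7857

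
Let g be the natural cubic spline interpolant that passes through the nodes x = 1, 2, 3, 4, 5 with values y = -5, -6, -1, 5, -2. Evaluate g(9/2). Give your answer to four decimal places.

Let σ_i = g''(x_i). Step sizes h_i = 1, 1, 1, 1; slopes of the chords Δ_i = (y_(i+1) - y_i)/h_i = -1, 5, 6, -7.
  1·σ_0 + 4·σ_1 + 1·σ_2 = 6(Δ_1 - Δ_0) = 36
  1·σ_1 + 4·σ_2 + 1·σ_3 = 6(Δ_2 - Δ_1) = 6
  1·σ_2 + 4·σ_3 + 1·σ_4 = 6(Δ_3 - Δ_2) = -78
Natural end conditions: σ_0 = σ_4 = 0.
Hence σ_0 = 0, σ_1 = 219/28, σ_2 = 33/7, σ_3 = -579/28, σ_4 = 0.
On [4, 5], g(x) = 5 - 3/28·(x - 4) - 579/56·(x - 4)² + 193/56·(x - 4)³.
With (x - 4) = 1/2: g(9/2) = 1251/448.

2.7924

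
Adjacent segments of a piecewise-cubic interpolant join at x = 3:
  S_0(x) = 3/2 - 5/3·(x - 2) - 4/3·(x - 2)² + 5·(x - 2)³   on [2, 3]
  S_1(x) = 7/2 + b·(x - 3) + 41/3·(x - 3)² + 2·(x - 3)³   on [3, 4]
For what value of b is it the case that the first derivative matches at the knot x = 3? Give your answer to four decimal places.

10.6667

S_0'(x) = -5/3 - 8/3·(x - 2) + 15·(x - 2)², so S_0'(3) = 32/3. On the right, S_1'(3) = b, so b = 32/3.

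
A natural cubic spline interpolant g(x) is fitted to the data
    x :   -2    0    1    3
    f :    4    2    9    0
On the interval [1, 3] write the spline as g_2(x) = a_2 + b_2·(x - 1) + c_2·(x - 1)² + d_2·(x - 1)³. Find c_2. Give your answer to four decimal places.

With σ_i denoting the second derivative at x_i, h_i = 2, 1, 2, and Δ_i = (y_(i+1) − y_i)/h_i = -1, 7, -9/2:
  2·σ_0 + 6·σ_1 + 1·σ_2 = 6(Δ_1 - Δ_0) = 48
  1·σ_1 + 6·σ_2 + 2·σ_3 = 6(Δ_2 - Δ_1) = -69
Natural end conditions: σ_0 = σ_3 = 0.
Forward elimination and back-substitution give σ_0 = 0, σ_1 = 51/5, σ_2 = -66/5, σ_3 = 0.
On [1, 3], with g_2(x) = a_2 + b_2·(x - 1) + c_2·(x - 1)² + d_2·(x - 1)³: c_2 = σ_2/2 = -33/5, d_2 = (σ_3 - σ_2)/(6h_2) = 11/10, b_2 = Δ_2 - h_2(2σ_2 + σ_3)/6 = 43/10.

-6.6000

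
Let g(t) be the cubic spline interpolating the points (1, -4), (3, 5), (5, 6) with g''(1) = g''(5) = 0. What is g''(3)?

Let m_i = g''(x_i). Step sizes h_i = 2, 2; slopes of the chords Δ_i = (y_(i+1) - y_i)/h_i = 9/2, 1/2.
  2·m_0 + 8·m_1 + 2·m_2 = 6(Δ_1 - Δ_0) = -24
Natural end conditions: m_0 = m_2 = 0.
Forward elimination and back-substitution give m_0 = 0, m_1 = -3, m_2 = 0.

-3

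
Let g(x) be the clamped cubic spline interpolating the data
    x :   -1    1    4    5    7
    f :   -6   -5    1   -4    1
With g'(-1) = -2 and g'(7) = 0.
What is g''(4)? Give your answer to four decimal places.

Let M_i = g''(x_i). Step sizes h_i = 2, 3, 1, 2; slopes of the chords Δ_i = (y_(i+1) - y_i)/h_i = 1/2, 2, -5, 5/2.
  2·M_0 + 10·M_1 + 3·M_2 = 6(Δ_1 - Δ_0) = 9
  3·M_1 + 8·M_2 + 1·M_3 = 6(Δ_2 - Δ_1) = -42
  1·M_2 + 6·M_3 + 2·M_4 = 6(Δ_3 - Δ_2) = 45
Clamped end conditions give two more equations: 2h_0·M_0 + h_0·M_1 = 6(Δ_0 - g'(-1)) = 15 and h_3·M_3 + 2h_3·M_4 = 6(g'(7) - Δ_3) = -15.
Solving: M_0 = 161/68, M_1 = 47/17, M_2 = -265/34, M_3 = 205/17, M_4 = -665/68.

-7.7941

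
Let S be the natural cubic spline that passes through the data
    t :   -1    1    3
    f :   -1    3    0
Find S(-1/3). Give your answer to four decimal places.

Let σ_i = S''(x_i). Step sizes h_i = 2, 2; slopes of the chords Δ_i = (y_(i+1) - y_i)/h_i = 2, -3/2.
  2·σ_0 + 8·σ_1 + 2·σ_2 = 6(Δ_1 - Δ_0) = -21
Natural end conditions: σ_0 = σ_2 = 0.
Forward elimination and back-substitution give σ_0 = 0, σ_1 = -21/8, σ_2 = 0.
On [-1, 1], S(t) = -1 + 23/8·(t + 1) + 0·(t + 1)² - 7/32·(t + 1)³.
With (t + 1) = 2/3: S(-1/3) = 23/27.

0.8519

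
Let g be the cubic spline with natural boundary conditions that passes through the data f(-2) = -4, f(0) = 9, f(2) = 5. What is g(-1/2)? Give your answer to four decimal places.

Put M_i = g'' at the i-th knot. Here h = (2, 2) and Δ = (13/2, -2), so the interior equations h_(i-1)·M_(i-1) + 2(h_(i-1)+h_i)·M_i + h_i·M_(i+1) = 6(Δ_i − Δ_(i-1)) read
  2·M_0 + 8·M_1 + 2·M_2 = 6(Δ_1 - Δ_0) = -51
Natural end conditions: M_0 = M_2 = 0.
Forward elimination and back-substitution give M_0 = 0, M_1 = -51/8, M_2 = 0.
On [-2, 0], g(x) = -4 + 69/8·(x + 2) + 0·(x + 2)² - 17/32·(x + 2)³.
With (x + 2) = 3/2: g(-1/2) = 1829/256.

7.1445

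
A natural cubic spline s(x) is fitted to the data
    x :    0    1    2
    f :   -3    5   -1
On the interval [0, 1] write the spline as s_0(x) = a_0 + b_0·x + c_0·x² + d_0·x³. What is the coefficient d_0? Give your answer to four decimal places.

Let σ_i = s''(x_i). Step sizes h_i = 1, 1; slopes of the chords Δ_i = (y_(i+1) - y_i)/h_i = 8, -6.
  1·σ_0 + 4·σ_1 + 1·σ_2 = 6(Δ_1 - Δ_0) = -84
Natural end conditions: σ_0 = σ_2 = 0.
Hence σ_0 = 0, σ_1 = -21, σ_2 = 0.
On [0, 1], with s_0(x) = a_0 + b_0·x + c_0·x² + d_0·x³: c_0 = σ_0/2 = 0, d_0 = (σ_1 - σ_0)/(6h_0) = -7/2, b_0 = Δ_0 - h_0(2σ_0 + σ_1)/6 = 23/2.

-3.5000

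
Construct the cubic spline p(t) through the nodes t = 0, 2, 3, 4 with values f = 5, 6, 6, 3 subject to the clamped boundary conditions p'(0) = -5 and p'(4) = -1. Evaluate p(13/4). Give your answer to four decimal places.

5.2298

Write m_i for p''(x_i). With h_i = 2, 1, 1 and divided differences Δ_i = 1/2, 0, -3, the continuity of p' gives the tridiagonal system
  2·m_0 + 6·m_1 + 1·m_2 = 6(Δ_1 - Δ_0) = -3
  1·m_1 + 4·m_2 + 1·m_3 = 6(Δ_2 - Δ_1) = -18
Clamped end conditions give two more equations: 2h_0·m_0 + h_0·m_1 = 6(Δ_0 - p'(0)) = 33 and h_2·m_2 + 2h_2·m_3 = 6(p'(4) - Δ_2) = 12.
Forward elimination and back-substitution give m_0 = 211/22, m_1 = -59/22, m_2 = -67/11, m_3 = 199/22.
On [3, 4], p(t) = 6 - 109/44·(t - 3) - 67/22·(t - 3)² + 111/44·(t - 3)³.
With (t - 3) = 1/4: p(13/4) = 14727/2816.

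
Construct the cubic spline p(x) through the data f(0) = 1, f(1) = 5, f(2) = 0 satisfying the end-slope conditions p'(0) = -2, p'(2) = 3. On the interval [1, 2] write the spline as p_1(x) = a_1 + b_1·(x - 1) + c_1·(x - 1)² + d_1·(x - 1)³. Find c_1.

Let M_i = p''(x_i). Step sizes h_i = 1, 1; slopes of the chords Δ_i = (y_(i+1) - y_i)/h_i = 4, -5.
  1·M_0 + 4·M_1 + 1·M_2 = 6(Δ_1 - Δ_0) = -54
Clamped end conditions give two more equations: 2h_0·M_0 + h_0·M_1 = 6(Δ_0 - p'(0)) = 36 and h_1·M_1 + 2h_1·M_2 = 6(p'(2) - Δ_1) = 48.
Forward elimination and back-substitution give M_0 = 34, M_1 = -32, M_2 = 40.
On [1, 2], with p_1(x) = a_1 + b_1·(x - 1) + c_1·(x - 1)² + d_1·(x - 1)³: c_1 = M_1/2 = -16, d_1 = (M_2 - M_1)/(6h_1) = 12, b_1 = Δ_1 - h_1(2M_1 + M_2)/6 = -1.

-16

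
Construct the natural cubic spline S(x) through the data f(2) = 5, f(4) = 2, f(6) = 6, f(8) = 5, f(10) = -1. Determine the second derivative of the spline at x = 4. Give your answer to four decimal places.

With m_i denoting the second derivative at x_i, h_i = 2, 2, 2, 2, and Δ_i = (y_(i+1) − y_i)/h_i = -3/2, 2, -1/2, -3:
  2·m_0 + 8·m_1 + 2·m_2 = 6(Δ_1 - Δ_0) = 21
  2·m_1 + 8·m_2 + 2·m_3 = 6(Δ_2 - Δ_1) = -15
  2·m_2 + 8·m_3 + 2·m_4 = 6(Δ_3 - Δ_2) = -15
Natural end conditions: m_0 = m_4 = 0.
Solving: m_0 = 0, m_1 = 45/14, m_2 = -33/14, m_3 = -9/7, m_4 = 0.

3.2143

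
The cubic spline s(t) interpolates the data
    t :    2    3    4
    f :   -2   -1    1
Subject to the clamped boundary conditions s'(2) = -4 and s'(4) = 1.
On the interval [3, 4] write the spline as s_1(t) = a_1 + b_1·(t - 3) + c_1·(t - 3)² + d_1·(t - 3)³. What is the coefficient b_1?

3

Write M_i for s''(x_i). With h_i = 1, 1 and divided differences Δ_i = 1, 2, the continuity of s' gives the tridiagonal system
  1·M_0 + 4·M_1 + 1·M_2 = 6(Δ_1 - Δ_0) = 6
Clamped end conditions give two more equations: 2h_0·M_0 + h_0·M_1 = 6(Δ_0 - s'(2)) = 30 and h_1·M_1 + 2h_1·M_2 = 6(s'(4) - Δ_1) = -6.
Solving: M_0 = 16, M_1 = -2, M_2 = -2.
On [3, 4], with s_1(t) = a_1 + b_1·(t - 3) + c_1·(t - 3)² + d_1·(t - 3)³: c_1 = M_1/2 = -1, d_1 = (M_2 - M_1)/(6h_1) = 0, b_1 = Δ_1 - h_1(2M_1 + M_2)/6 = 3.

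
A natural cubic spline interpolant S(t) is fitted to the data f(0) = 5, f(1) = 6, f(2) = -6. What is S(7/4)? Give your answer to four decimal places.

-2.2383

Write M_i for S''(x_i). With h_i = 1, 1 and divided differences Δ_i = 1, -12, the continuity of S' gives the tridiagonal system
  1·M_0 + 4·M_1 + 1·M_2 = 6(Δ_1 - Δ_0) = -78
Natural end conditions: M_0 = M_2 = 0.
Hence M_0 = 0, M_1 = -39/2, M_2 = 0.
On [1, 2], S(t) = 6 - 11/2·(t - 1) - 39/4·(t - 1)² + 13/4·(t - 1)³.
With (t - 1) = 3/4: S(7/4) = -573/256.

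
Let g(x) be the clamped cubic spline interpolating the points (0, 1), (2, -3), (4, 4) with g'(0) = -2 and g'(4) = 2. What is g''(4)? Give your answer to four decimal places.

-5.3750

With m_i denoting the second derivative at x_i, h_i = 2, 2, and Δ_i = (y_(i+1) − y_i)/h_i = -2, 7/2:
  2·m_0 + 8·m_1 + 2·m_2 = 6(Δ_1 - Δ_0) = 33
Clamped end conditions give two more equations: 2h_0·m_0 + h_0·m_1 = 6(Δ_0 - g'(0)) = 0 and h_1·m_1 + 2h_1·m_2 = 6(g'(4) - Δ_1) = -9.
Hence m_0 = -25/8, m_1 = 25/4, m_2 = -43/8.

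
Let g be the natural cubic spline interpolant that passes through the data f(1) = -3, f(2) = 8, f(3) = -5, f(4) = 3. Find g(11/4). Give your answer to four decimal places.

Let σ_i = g''(x_i). Step sizes h_i = 1, 1, 1; slopes of the chords Δ_i = (y_(i+1) - y_i)/h_i = 11, -13, 8.
  1·σ_0 + 4·σ_1 + 1·σ_2 = 6(Δ_1 - Δ_0) = -144
  1·σ_1 + 4·σ_2 + 1·σ_3 = 6(Δ_2 - Δ_1) = 126
Natural end conditions: σ_0 = σ_3 = 0.
Hence σ_0 = 0, σ_1 = -234/5, σ_2 = 216/5, σ_3 = 0.
On [2, 3], g(x) = 8 - 23/5·(x - 2) - 117/5·(x - 2)² + 15·(x - 2)³.
With (x - 2) = 3/4: g(11/4) = -731/320.

-2.2844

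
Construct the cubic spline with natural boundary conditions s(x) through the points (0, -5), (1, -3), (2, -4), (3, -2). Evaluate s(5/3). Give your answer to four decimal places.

-3.7407

Write M_i for s''(x_i). With h_i = 1, 1, 1 and divided differences Δ_i = 2, -1, 2, the continuity of s' gives the tridiagonal system
  1·M_0 + 4·M_1 + 1·M_2 = 6(Δ_1 - Δ_0) = -18
  1·M_1 + 4·M_2 + 1·M_3 = 6(Δ_2 - Δ_1) = 18
Natural end conditions: M_0 = M_3 = 0.
Solving: M_0 = 0, M_1 = -6, M_2 = 6, M_3 = 0.
On [1, 2], s(x) = -3 + 0·(x - 1) - 3·(x - 1)² + 2·(x - 1)³.
With (x - 1) = 2/3: s(5/3) = -101/27.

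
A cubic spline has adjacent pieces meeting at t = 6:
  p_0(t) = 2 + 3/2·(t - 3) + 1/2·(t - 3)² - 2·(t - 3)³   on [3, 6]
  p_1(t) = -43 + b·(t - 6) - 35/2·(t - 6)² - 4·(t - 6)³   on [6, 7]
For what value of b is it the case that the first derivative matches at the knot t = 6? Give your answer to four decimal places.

-49.5000

p_0'(t) = 3/2 + 1·(t - 3) - 6·(t - 3)², so p_0'(6) = -99/2. On the right, p_1'(6) = b, so b = -99/2.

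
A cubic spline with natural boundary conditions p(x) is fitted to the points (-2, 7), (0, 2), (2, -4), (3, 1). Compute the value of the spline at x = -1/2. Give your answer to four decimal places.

With M_i denoting the second derivative at x_i, h_i = 2, 2, 1, and Δ_i = (y_(i+1) − y_i)/h_i = -5/2, -3, 5:
  2·M_0 + 8·M_1 + 2·M_2 = 6(Δ_1 - Δ_0) = -3
  2·M_1 + 6·M_2 + 1·M_3 = 6(Δ_2 - Δ_1) = 48
Natural end conditions: M_0 = M_3 = 0.
Hence M_0 = 0, M_1 = -57/22, M_2 = 195/22, M_3 = 0.
On [-2, 0], p(x) = 7 - 18/11·(x + 2) + 0·(x + 2)² - 19/88·(x + 2)³.
With (x + 2) = 3/2: p(-1/2) = 2687/704.

3.8168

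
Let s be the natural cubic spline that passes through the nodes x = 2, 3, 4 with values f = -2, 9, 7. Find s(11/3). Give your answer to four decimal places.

8.6296

Write M_i for s''(x_i). With h_i = 1, 1 and divided differences Δ_i = 11, -2, the continuity of s' gives the tridiagonal system
  1·M_0 + 4·M_1 + 1·M_2 = 6(Δ_1 - Δ_0) = -78
Natural end conditions: M_0 = M_2 = 0.
Hence M_0 = 0, M_1 = -39/2, M_2 = 0.
On [3, 4], s(x) = 9 + 9/2·(x - 3) - 39/4·(x - 3)² + 13/4·(x - 3)³.
With (x - 3) = 2/3: s(11/3) = 233/27.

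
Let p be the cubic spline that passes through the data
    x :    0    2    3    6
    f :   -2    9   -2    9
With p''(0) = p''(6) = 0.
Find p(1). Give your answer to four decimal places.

8.1809

Let m_i = p''(x_i). Step sizes h_i = 2, 1, 3; slopes of the chords Δ_i = (y_(i+1) - y_i)/h_i = 11/2, -11, 11/3.
  2·m_0 + 6·m_1 + 1·m_2 = 6(Δ_1 - Δ_0) = -99
  1·m_1 + 8·m_2 + 3·m_3 = 6(Δ_2 - Δ_1) = 88
Natural end conditions: m_0 = m_3 = 0.
Hence m_0 = 0, m_1 = -880/47, m_2 = 627/47, m_3 = 0.
On [0, 2], p(x) = -2 + 3311/282·x + 0·x² - 220/141·x³.
With x = 1: p(1) = 769/94.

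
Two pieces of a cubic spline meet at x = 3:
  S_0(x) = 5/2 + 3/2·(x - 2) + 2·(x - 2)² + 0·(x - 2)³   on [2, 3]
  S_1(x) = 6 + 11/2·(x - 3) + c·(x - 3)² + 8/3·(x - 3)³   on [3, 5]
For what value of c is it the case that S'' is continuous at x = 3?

S_0''(x) = 4 + 0·(x - 2), so S_0''(3) = 4. On the right, S_1''(3) = 2c, so c = 2.

2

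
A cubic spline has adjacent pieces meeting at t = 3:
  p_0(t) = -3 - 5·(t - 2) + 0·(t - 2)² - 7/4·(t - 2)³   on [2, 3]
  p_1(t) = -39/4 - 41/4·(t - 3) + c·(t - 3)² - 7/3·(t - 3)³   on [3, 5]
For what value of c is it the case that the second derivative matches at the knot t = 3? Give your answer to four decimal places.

p_0''(t) = 0 - 21/2·(t - 2), so p_0''(3) = -21/2. On the right, p_1''(3) = 2c, so c = -21/4.

-5.2500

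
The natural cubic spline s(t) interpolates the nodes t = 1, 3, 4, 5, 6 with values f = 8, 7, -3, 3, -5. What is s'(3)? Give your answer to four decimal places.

-10.7558

Put m_i = s'' at the i-th knot. Here h = (2, 1, 1, 1) and Δ = (-1/2, -10, 6, -8), so the interior equations h_(i-1)·m_(i-1) + 2(h_(i-1)+h_i)·m_i + h_i·m_(i+1) = 6(Δ_i − Δ_(i-1)) read
  2·m_0 + 6·m_1 + 1·m_2 = 6(Δ_1 - Δ_0) = -57
  1·m_1 + 4·m_2 + 1·m_3 = 6(Δ_2 - Δ_1) = 96
  1·m_2 + 4·m_3 + 1·m_4 = 6(Δ_3 - Δ_2) = -84
Natural end conditions: m_0 = m_4 = 0.
Solving: m_0 = 0, m_1 = -1323/86, m_2 = 1518/43, m_3 = -2565/86, m_4 = 0.
On [3, 4], s'(t) = b_1 + 2c_1·(t - 3) + 3d_1·(t - 3)² with b_1 = Δ_1 - h_1(2m_1 + m_2)/6 = -925/86, c_1 = m_1/2 = -1323/172, d_1 = (m_2 - m_1)/(6h_1) = 1453/172. So s'(3) = -925/86.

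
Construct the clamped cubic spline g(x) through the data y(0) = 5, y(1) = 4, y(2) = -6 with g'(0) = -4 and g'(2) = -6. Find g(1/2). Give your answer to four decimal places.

4.7188

Write M_i for g''(x_i). With h_i = 1, 1 and divided differences Δ_i = -1, -10, the continuity of g' gives the tridiagonal system
  1·M_0 + 4·M_1 + 1·M_2 = 6(Δ_1 - Δ_0) = -54
Clamped end conditions give two more equations: 2h_0·M_0 + h_0·M_1 = 6(Δ_0 - g'(0)) = 18 and h_1·M_1 + 2h_1·M_2 = 6(g'(2) - Δ_1) = 24.
Solving the tridiagonal system: M_0 = 43/2, M_1 = -25, M_2 = 49/2.
On [0, 1], g(x) = 5 - 4·x + 43/4·x² - 31/4·x³.
With x = 1/2: g(1/2) = 151/32.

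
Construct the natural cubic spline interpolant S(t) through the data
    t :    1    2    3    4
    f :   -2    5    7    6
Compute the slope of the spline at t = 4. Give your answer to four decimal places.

Put M_i = S'' at the i-th knot. Here h = (1, 1, 1) and Δ = (7, 2, -1), so the interior equations h_(i-1)·M_(i-1) + 2(h_(i-1)+h_i)·M_i + h_i·M_(i+1) = 6(Δ_i − Δ_(i-1)) read
  1·M_0 + 4·M_1 + 1·M_2 = 6(Δ_1 - Δ_0) = -30
  1·M_1 + 4·M_2 + 1·M_3 = 6(Δ_2 - Δ_1) = -18
Natural end conditions: M_0 = M_3 = 0.
Solving the tridiagonal system: M_0 = 0, M_1 = -34/5, M_2 = -14/5, M_3 = 0.
On [3, 4], S'(t) = b_2 + 2c_2·(t - 3) + 3d_2·(t - 3)² with b_2 = Δ_2 - h_2(2M_2 + M_3)/6 = -1/15, c_2 = M_2/2 = -7/5, d_2 = (M_3 - M_2)/(6h_2) = 7/15. So S'(4) = -22/15.

-1.4667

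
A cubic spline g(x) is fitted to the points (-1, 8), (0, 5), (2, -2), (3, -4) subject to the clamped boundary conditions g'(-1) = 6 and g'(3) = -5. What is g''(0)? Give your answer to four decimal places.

With M_i denoting the second derivative at x_i, h_i = 1, 2, 1, and Δ_i = (y_(i+1) − y_i)/h_i = -3, -7/2, -2:
  1·M_0 + 6·M_1 + 2·M_2 = 6(Δ_1 - Δ_0) = -3
  2·M_1 + 6·M_2 + 1·M_3 = 6(Δ_2 - Δ_1) = 9
Clamped end conditions give two more equations: 2h_0·M_0 + h_0·M_1 = 6(Δ_0 - g'(-1)) = -54 and h_2·M_2 + 2h_2·M_3 = 6(g'(3) - Δ_2) = -18.
Solving: M_0 = -1009/35, M_1 = 128/35, M_2 = 68/35, M_3 = -349/35.

3.6571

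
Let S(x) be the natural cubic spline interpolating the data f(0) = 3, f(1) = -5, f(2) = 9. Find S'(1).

Write σ_i for S''(x_i). With h_i = 1, 1 and divided differences Δ_i = -8, 14, the continuity of S' gives the tridiagonal system
  1·σ_0 + 4·σ_1 + 1·σ_2 = 6(Δ_1 - Δ_0) = 132
Natural end conditions: σ_0 = σ_2 = 0.
Hence σ_0 = 0, σ_1 = 33, σ_2 = 0.
On [1, 2], S'(x) = b_1 + 2c_1·(x - 1) + 3d_1·(x - 1)² with b_1 = Δ_1 - h_1(2σ_1 + σ_2)/6 = 3, c_1 = σ_1/2 = 33/2, d_1 = (σ_2 - σ_1)/(6h_1) = -11/2. So S'(1) = 3.

3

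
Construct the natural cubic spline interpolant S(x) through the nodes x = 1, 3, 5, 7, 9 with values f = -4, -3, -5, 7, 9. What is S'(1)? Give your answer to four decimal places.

Put M_i = S'' at the i-th knot. Here h = (2, 2, 2, 2) and Δ = (1/2, -1, 6, 1), so the interior equations h_(i-1)·M_(i-1) + 2(h_(i-1)+h_i)·M_i + h_i·M_(i+1) = 6(Δ_i − Δ_(i-1)) read
  2·M_0 + 8·M_1 + 2·M_2 = 6(Δ_1 - Δ_0) = -9
  2·M_1 + 8·M_2 + 2·M_3 = 6(Δ_2 - Δ_1) = 42
  2·M_2 + 8·M_3 + 2·M_4 = 6(Δ_3 - Δ_2) = -30
Natural end conditions: M_0 = M_4 = 0.
Solving the tridiagonal system: M_0 = 0, M_1 = -333/112, M_2 = 207/28, M_3 = -627/112, M_4 = 0.
On [1, 3], S'(x) = b_0 + 2c_0·(x - 1) + 3d_0·(x - 1)² with b_0 = Δ_0 - h_0(2M_0 + M_1)/6 = 167/112, c_0 = M_0/2 = 0, d_0 = (M_1 - M_0)/(6h_0) = -111/448. So S'(1) = 167/112.

1.4911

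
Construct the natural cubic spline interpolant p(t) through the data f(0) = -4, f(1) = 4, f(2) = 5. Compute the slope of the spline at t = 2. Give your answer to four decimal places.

Let σ_i = p''(x_i). Step sizes h_i = 1, 1; slopes of the chords Δ_i = (y_(i+1) - y_i)/h_i = 8, 1.
  1·σ_0 + 4·σ_1 + 1·σ_2 = 6(Δ_1 - Δ_0) = -42
Natural end conditions: σ_0 = σ_2 = 0.
Forward elimination and back-substitution give σ_0 = 0, σ_1 = -21/2, σ_2 = 0.
On [1, 2], p'(t) = b_1 + 2c_1·(t - 1) + 3d_1·(t - 1)² with b_1 = Δ_1 - h_1(2σ_1 + σ_2)/6 = 9/2, c_1 = σ_1/2 = -21/4, d_1 = (σ_2 - σ_1)/(6h_1) = 7/4. So p'(2) = -3/4.

-0.7500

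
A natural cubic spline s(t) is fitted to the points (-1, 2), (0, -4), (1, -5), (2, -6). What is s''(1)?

-2

Write M_i for s''(x_i). With h_i = 1, 1, 1 and divided differences Δ_i = -6, -1, -1, the continuity of s' gives the tridiagonal system
  1·M_0 + 4·M_1 + 1·M_2 = 6(Δ_1 - Δ_0) = 30
  1·M_1 + 4·M_2 + 1·M_3 = 6(Δ_2 - Δ_1) = 0
Natural end conditions: M_0 = M_3 = 0.
Solving: M_0 = 0, M_1 = 8, M_2 = -2, M_3 = 0.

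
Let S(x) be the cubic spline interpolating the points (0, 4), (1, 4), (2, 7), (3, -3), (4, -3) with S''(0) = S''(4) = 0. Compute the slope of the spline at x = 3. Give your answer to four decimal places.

-7.3214

Write M_i for S''(x_i). With h_i = 1, 1, 1, 1 and divided differences Δ_i = 0, 3, -10, 0, the continuity of S' gives the tridiagonal system
  1·M_0 + 4·M_1 + 1·M_2 = 6(Δ_1 - Δ_0) = 18
  1·M_1 + 4·M_2 + 1·M_3 = 6(Δ_2 - Δ_1) = -78
  1·M_2 + 4·M_3 + 1·M_4 = 6(Δ_3 - Δ_2) = 60
Natural end conditions: M_0 = M_4 = 0.
Forward elimination and back-substitution give M_0 = 0, M_1 = 321/28, M_2 = -195/7, M_3 = 615/28, M_4 = 0.
On [3, 4], S'(x) = b_3 + 2c_3·(x - 3) + 3d_3·(x - 3)² with b_3 = Δ_3 - h_3(2M_3 + M_4)/6 = -205/28, c_3 = M_3/2 = 615/56, d_3 = (M_4 - M_3)/(6h_3) = -205/56. So S'(3) = -205/28.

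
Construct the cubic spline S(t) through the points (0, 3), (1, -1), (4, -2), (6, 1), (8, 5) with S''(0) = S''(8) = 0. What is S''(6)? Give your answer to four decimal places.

Put m_i = S'' at the i-th knot. Here h = (1, 3, 2, 2) and Δ = (-4, -1/3, 3/2, 2), so the interior equations h_(i-1)·m_(i-1) + 2(h_(i-1)+h_i)·m_i + h_i·m_(i+1) = 6(Δ_i − Δ_(i-1)) read
  1·m_0 + 8·m_1 + 3·m_2 = 6(Δ_1 - Δ_0) = 22
  3·m_1 + 10·m_2 + 2·m_3 = 6(Δ_2 - Δ_1) = 11
  2·m_2 + 8·m_3 + 2·m_4 = 6(Δ_3 - Δ_2) = 3
Natural end conditions: m_0 = m_4 = 0.
Forward elimination and back-substitution give m_0 = 0, m_1 = 713/268, m_2 = 16/67, m_3 = 169/536, m_4 = 0.

0.3153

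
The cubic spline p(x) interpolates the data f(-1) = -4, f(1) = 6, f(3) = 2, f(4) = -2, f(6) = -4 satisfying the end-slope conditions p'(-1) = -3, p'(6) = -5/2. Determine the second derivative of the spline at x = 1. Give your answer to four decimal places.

-9.5574

Put M_i = p'' at the i-th knot. Here h = (2, 2, 1, 2) and Δ = (5, -2, -4, -1), so the interior equations h_(i-1)·M_(i-1) + 2(h_(i-1)+h_i)·M_i + h_i·M_(i+1) = 6(Δ_i − Δ_(i-1)) read
  2·M_0 + 8·M_1 + 2·M_2 = 6(Δ_1 - Δ_0) = -42
  2·M_1 + 6·M_2 + 1·M_3 = 6(Δ_2 - Δ_1) = -12
  1·M_2 + 6·M_3 + 2·M_4 = 6(Δ_3 - Δ_2) = 18
Clamped end conditions give two more equations: 2h_0·M_0 + h_0·M_1 = 6(Δ_0 - p'(-1)) = 48 and h_3·M_3 + 2h_3·M_4 = 6(p'(6) - Δ_3) = -9.
Hence M_0 = 2047/122, M_1 = -583/61, M_2 = 55/122, M_3 = 269/61, M_4 = -1087/244.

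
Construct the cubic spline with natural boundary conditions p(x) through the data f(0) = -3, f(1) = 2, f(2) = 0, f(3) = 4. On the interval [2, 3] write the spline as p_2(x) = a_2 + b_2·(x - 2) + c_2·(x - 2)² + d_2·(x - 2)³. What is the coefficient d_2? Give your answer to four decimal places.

-2.0667

Let M_i = p''(x_i). Step sizes h_i = 1, 1, 1; slopes of the chords Δ_i = (y_(i+1) - y_i)/h_i = 5, -2, 4.
  1·M_0 + 4·M_1 + 1·M_2 = 6(Δ_1 - Δ_0) = -42
  1·M_1 + 4·M_2 + 1·M_3 = 6(Δ_2 - Δ_1) = 36
Natural end conditions: M_0 = M_3 = 0.
Solving: M_0 = 0, M_1 = -68/5, M_2 = 62/5, M_3 = 0.
On [2, 3], with p_2(x) = a_2 + b_2·(x - 2) + c_2·(x - 2)² + d_2·(x - 2)³: c_2 = M_2/2 = 31/5, d_2 = (M_3 - M_2)/(6h_2) = -31/15, b_2 = Δ_2 - h_2(2M_2 + M_3)/6 = -2/15.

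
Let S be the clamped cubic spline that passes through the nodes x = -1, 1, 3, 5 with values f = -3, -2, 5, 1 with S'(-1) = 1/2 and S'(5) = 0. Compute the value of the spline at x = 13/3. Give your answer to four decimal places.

2.1012

With m_i denoting the second derivative at x_i, h_i = 2, 2, 2, and Δ_i = (y_(i+1) − y_i)/h_i = 1/2, 7/2, -2:
  2·m_0 + 8·m_1 + 2·m_2 = 6(Δ_1 - Δ_0) = 18
  2·m_1 + 8·m_2 + 2·m_3 = 6(Δ_2 - Δ_1) = -33
Clamped end conditions give two more equations: 2h_0·m_0 + h_0·m_1 = 6(Δ_0 - S'(-1)) = 0 and h_2·m_2 + 2h_2·m_3 = 6(S'(5) - Δ_2) = 12.
Solving the tridiagonal system: m_0 = -34/15, m_1 = 68/15, m_2 = -103/15, m_3 = 193/30.
On [3, 5], S(x) = 5 + 13/30·(x - 3) - 103/30·(x - 3)² + 133/120·(x - 3)³.
With (x - 3) = 4/3: S(13/3) = 851/405.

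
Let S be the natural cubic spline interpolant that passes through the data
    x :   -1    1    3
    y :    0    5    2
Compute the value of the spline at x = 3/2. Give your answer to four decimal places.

4.9063

With M_i denoting the second derivative at x_i, h_i = 2, 2, and Δ_i = (y_(i+1) − y_i)/h_i = 5/2, -3/2:
  2·M_0 + 8·M_1 + 2·M_2 = 6(Δ_1 - Δ_0) = -24
Natural end conditions: M_0 = M_2 = 0.
Solving the tridiagonal system: M_0 = 0, M_1 = -3, M_2 = 0.
On [1, 3], S(x) = 5 + 1/2·(x - 1) - 3/2·(x - 1)² + 1/4·(x - 1)³.
With (x - 1) = 1/2: S(3/2) = 157/32.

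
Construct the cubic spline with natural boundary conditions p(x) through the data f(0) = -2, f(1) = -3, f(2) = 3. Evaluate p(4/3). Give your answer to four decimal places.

-1.6481

Let m_i = p''(x_i). Step sizes h_i = 1, 1; slopes of the chords Δ_i = (y_(i+1) - y_i)/h_i = -1, 6.
  1·m_0 + 4·m_1 + 1·m_2 = 6(Δ_1 - Δ_0) = 42
Natural end conditions: m_0 = m_2 = 0.
Hence m_0 = 0, m_1 = 21/2, m_2 = 0.
On [1, 2], p(x) = -3 + 5/2·(x - 1) + 21/4·(x - 1)² - 7/4·(x - 1)³.
With (x - 1) = 1/3: p(4/3) = -89/54.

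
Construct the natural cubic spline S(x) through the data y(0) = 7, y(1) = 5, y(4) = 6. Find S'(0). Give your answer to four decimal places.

Let m_i = S''(x_i). Step sizes h_i = 1, 3; slopes of the chords Δ_i = (y_(i+1) - y_i)/h_i = -2, 1/3.
  1·m_0 + 8·m_1 + 3·m_2 = 6(Δ_1 - Δ_0) = 14
Natural end conditions: m_0 = m_2 = 0.
Forward elimination and back-substitution give m_0 = 0, m_1 = 7/4, m_2 = 0.
On [0, 1], S'(x) = b_0 + 2c_0·x + 3d_0·x² with b_0 = Δ_0 - h_0(2m_0 + m_1)/6 = -55/24, c_0 = m_0/2 = 0, d_0 = (m_1 - m_0)/(6h_0) = 7/24. So S'(0) = -55/24.

-2.2917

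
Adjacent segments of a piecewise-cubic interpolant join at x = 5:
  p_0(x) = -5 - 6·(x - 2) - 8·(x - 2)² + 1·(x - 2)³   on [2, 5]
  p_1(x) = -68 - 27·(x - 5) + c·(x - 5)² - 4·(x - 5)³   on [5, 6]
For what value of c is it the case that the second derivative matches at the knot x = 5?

p_0''(x) = -16 + 6·(x - 2), so p_0''(5) = 2. On the right, p_1''(5) = 2c, so c = 1.

1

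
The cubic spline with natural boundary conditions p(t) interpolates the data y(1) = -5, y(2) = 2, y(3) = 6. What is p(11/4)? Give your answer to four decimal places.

5.1758

With M_i denoting the second derivative at x_i, h_i = 1, 1, and Δ_i = (y_(i+1) − y_i)/h_i = 7, 4:
  1·M_0 + 4·M_1 + 1·M_2 = 6(Δ_1 - Δ_0) = -18
Natural end conditions: M_0 = M_2 = 0.
Hence M_0 = 0, M_1 = -9/2, M_2 = 0.
On [2, 3], p(t) = 2 + 11/2·(t - 2) - 9/4·(t - 2)² + 3/4·(t - 2)³.
With (t - 2) = 3/4: p(11/4) = 1325/256.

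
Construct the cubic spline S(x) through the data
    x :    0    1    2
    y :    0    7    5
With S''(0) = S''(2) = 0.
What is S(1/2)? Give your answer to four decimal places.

4.3438

With M_i denoting the second derivative at x_i, h_i = 1, 1, and Δ_i = (y_(i+1) − y_i)/h_i = 7, -2:
  1·M_0 + 4·M_1 + 1·M_2 = 6(Δ_1 - Δ_0) = -54
Natural end conditions: M_0 = M_2 = 0.
Hence M_0 = 0, M_1 = -27/2, M_2 = 0.
On [0, 1], S(x) = 0 + 37/4·x + 0·x² - 9/4·x³.
With x = 1/2: S(1/2) = 139/32.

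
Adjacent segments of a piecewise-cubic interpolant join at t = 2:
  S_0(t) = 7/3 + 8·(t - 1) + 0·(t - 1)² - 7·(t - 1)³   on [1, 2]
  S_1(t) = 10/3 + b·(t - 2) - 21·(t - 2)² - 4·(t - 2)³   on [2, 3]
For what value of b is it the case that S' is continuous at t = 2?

-13

S_0'(t) = 8 + 0·(t - 1) - 21·(t - 1)², so S_0'(2) = -13. On the right, S_1'(2) = b, so b = -13.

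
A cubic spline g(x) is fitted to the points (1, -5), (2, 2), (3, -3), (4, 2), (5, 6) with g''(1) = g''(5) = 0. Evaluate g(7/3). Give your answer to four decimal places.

Write M_i for g''(x_i). With h_i = 1, 1, 1, 1 and divided differences Δ_i = 7, -5, 5, 4, the continuity of g' gives the tridiagonal system
  1·M_0 + 4·M_1 + 1·M_2 = 6(Δ_1 - Δ_0) = -72
  1·M_1 + 4·M_2 + 1·M_3 = 6(Δ_2 - Δ_1) = 60
  1·M_2 + 4·M_3 + 1·M_4 = 6(Δ_3 - Δ_2) = -6
Natural end conditions: M_0 = M_4 = 0.
Hence M_0 = 0, M_1 = -663/28, M_2 = 159/7, M_3 = -201/28, M_4 = 0.
On [2, 3], g(x) = 2 - 25/28·(x - 2) - 663/56·(x - 2)² + 433/56·(x - 2)³.
With (x - 2) = 1/3: g(7/3) = 509/756.

0.6733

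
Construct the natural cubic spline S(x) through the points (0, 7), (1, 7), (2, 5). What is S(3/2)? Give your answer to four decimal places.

Put m_i = S'' at the i-th knot. Here h = (1, 1) and Δ = (0, -2), so the interior equations h_(i-1)·m_(i-1) + 2(h_(i-1)+h_i)·m_i + h_i·m_(i+1) = 6(Δ_i − Δ_(i-1)) read
  1·m_0 + 4·m_1 + 1·m_2 = 6(Δ_1 - Δ_0) = -12
Natural end conditions: m_0 = m_2 = 0.
Hence m_0 = 0, m_1 = -3, m_2 = 0.
On [1, 2], S(x) = 7 - 1·(x - 1) - 3/2·(x - 1)² + 1/2·(x - 1)³.
With (x - 1) = 1/2: S(3/2) = 99/16.

6.1875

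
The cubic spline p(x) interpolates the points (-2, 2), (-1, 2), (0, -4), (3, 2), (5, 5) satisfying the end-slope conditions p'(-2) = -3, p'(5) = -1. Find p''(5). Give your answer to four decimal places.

Let M_i = p''(x_i). Step sizes h_i = 1, 1, 3, 2; slopes of the chords Δ_i = (y_(i+1) - y_i)/h_i = 0, -6, 2, 3/2.
  1·M_0 + 4·M_1 + 1·M_2 = 6(Δ_1 - Δ_0) = -36
  1·M_1 + 8·M_2 + 3·M_3 = 6(Δ_2 - Δ_1) = 48
  3·M_2 + 10·M_3 + 2·M_4 = 6(Δ_3 - Δ_2) = -3
Clamped end conditions give two more equations: 2h_0·M_0 + h_0·M_1 = 6(Δ_0 - p'(-2)) = 18 and h_3·M_3 + 2h_3·M_4 = 6(p'(5) - Δ_3) = -15.
Solving the tridiagonal system: M_0 = 1569/94, M_1 = -723/47, M_2 = 831/94, M_3 = -115/47, M_4 = -475/188.

-2.5266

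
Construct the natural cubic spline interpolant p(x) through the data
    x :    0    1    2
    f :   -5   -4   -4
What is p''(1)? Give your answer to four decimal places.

-1.5000

Put M_i = p'' at the i-th knot. Here h = (1, 1) and Δ = (1, 0), so the interior equations h_(i-1)·M_(i-1) + 2(h_(i-1)+h_i)·M_i + h_i·M_(i+1) = 6(Δ_i − Δ_(i-1)) read
  1·M_0 + 4·M_1 + 1·M_2 = 6(Δ_1 - Δ_0) = -6
Natural end conditions: M_0 = M_2 = 0.
Forward elimination and back-substitution give M_0 = 0, M_1 = -3/2, M_2 = 0.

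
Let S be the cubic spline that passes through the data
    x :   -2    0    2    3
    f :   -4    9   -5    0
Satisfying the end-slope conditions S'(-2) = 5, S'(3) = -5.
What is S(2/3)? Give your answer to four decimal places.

Write M_i for S''(x_i). With h_i = 2, 2, 1 and divided differences Δ_i = 13/2, -7, 5, the continuity of S' gives the tridiagonal system
  2·M_0 + 8·M_1 + 2·M_2 = 6(Δ_1 - Δ_0) = -81
  2·M_1 + 6·M_2 + 1·M_3 = 6(Δ_2 - Δ_1) = 72
Clamped end conditions give two more equations: 2h_0·M_0 + h_0·M_1 = 6(Δ_0 - S'(-2)) = 9 and h_2·M_2 + 2h_2·M_3 = 6(S'(3) - Δ_2) = -60.
Solving the tridiagonal system: M_0 = 553/46, M_1 = -899/46, M_2 = 590/23, M_3 = -985/23.
On [0, 2], S(x) = 9 - 58/23·x - 899/92·x² + 693/184·x³.
With x = 2/3: S(2/3) = 847/207.

4.0918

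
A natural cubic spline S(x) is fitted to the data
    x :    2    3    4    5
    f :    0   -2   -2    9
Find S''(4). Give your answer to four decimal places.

Write m_i for S''(x_i). With h_i = 1, 1, 1 and divided differences Δ_i = -2, 0, 11, the continuity of S' gives the tridiagonal system
  1·m_0 + 4·m_1 + 1·m_2 = 6(Δ_1 - Δ_0) = 12
  1·m_1 + 4·m_2 + 1·m_3 = 6(Δ_2 - Δ_1) = 66
Natural end conditions: m_0 = m_3 = 0.
Forward elimination and back-substitution give m_0 = 0, m_1 = -6/5, m_2 = 84/5, m_3 = 0.

16.8000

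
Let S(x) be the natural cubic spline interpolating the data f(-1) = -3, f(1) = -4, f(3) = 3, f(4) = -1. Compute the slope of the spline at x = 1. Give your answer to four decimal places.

Let σ_i = S''(x_i). Step sizes h_i = 2, 2, 1; slopes of the chords Δ_i = (y_(i+1) - y_i)/h_i = -1/2, 7/2, -4.
  2·σ_0 + 8·σ_1 + 2·σ_2 = 6(Δ_1 - Δ_0) = 24
  2·σ_1 + 6·σ_2 + 1·σ_3 = 6(Δ_2 - Δ_1) = -45
Natural end conditions: σ_0 = σ_3 = 0.
Hence σ_0 = 0, σ_1 = 117/22, σ_2 = -102/11, σ_3 = 0.
On [1, 3], S'(x) = b_1 + 2c_1·(x - 1) + 3d_1·(x - 1)² with b_1 = Δ_1 - h_1(2σ_1 + σ_2)/6 = 67/22, c_1 = σ_1/2 = 117/44, d_1 = (σ_2 - σ_1)/(6h_1) = -107/88. So S'(1) = 67/22.

3.0455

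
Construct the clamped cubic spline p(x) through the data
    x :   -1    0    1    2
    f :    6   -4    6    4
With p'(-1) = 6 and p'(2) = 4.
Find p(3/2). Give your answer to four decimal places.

Put M_i = p'' at the i-th knot. Here h = (1, 1, 1) and Δ = (-10, 10, -2), so the interior equations h_(i-1)·M_(i-1) + 2(h_(i-1)+h_i)·M_i + h_i·M_(i+1) = 6(Δ_i − Δ_(i-1)) read
  1·M_0 + 4·M_1 + 1·M_2 = 6(Δ_1 - Δ_0) = 120
  1·M_1 + 4·M_2 + 1·M_3 = 6(Δ_2 - Δ_1) = -72
Clamped end conditions give two more equations: 2h_0·M_0 + h_0·M_1 = 6(Δ_0 - p'(-1)) = -96 and h_2·M_2 + 2h_2·M_3 = 6(p'(2) - Δ_2) = 36.
Forward elimination and back-substitution give M_0 = -1172/15, M_1 = 904/15, M_2 = -644/15, M_3 = 592/15.
On [1, 2], p(x) = 6 + 86/15·(x - 1) - 322/15·(x - 1)² + 206/15·(x - 1)³.
With (x - 1) = 1/2: p(3/2) = 313/60.

5.2167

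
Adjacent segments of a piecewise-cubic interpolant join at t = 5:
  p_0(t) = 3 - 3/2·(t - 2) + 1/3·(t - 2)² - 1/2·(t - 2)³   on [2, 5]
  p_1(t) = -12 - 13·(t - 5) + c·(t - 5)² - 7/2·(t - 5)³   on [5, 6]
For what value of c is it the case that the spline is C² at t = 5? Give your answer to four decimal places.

-4.1667

p_0''(t) = 2/3 - 3·(t - 2), so p_0''(5) = -25/3. On the right, p_1''(5) = 2c, so c = -25/6.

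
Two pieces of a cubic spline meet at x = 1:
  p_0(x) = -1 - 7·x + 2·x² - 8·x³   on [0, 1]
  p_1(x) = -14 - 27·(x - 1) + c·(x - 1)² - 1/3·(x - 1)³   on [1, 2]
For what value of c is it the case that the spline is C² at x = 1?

p_0''(x) = 4 - 48·x, so p_0''(1) = -44. On the right, p_1''(1) = 2c, so c = -22.

-22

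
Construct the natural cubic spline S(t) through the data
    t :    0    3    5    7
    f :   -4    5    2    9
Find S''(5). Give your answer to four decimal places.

4.6579

Put M_i = S'' at the i-th knot. Here h = (3, 2, 2) and Δ = (3, -3/2, 7/2), so the interior equations h_(i-1)·M_(i-1) + 2(h_(i-1)+h_i)·M_i + h_i·M_(i+1) = 6(Δ_i − Δ_(i-1)) read
  3·M_0 + 10·M_1 + 2·M_2 = 6(Δ_1 - Δ_0) = -27
  2·M_1 + 8·M_2 + 2·M_3 = 6(Δ_2 - Δ_1) = 30
Natural end conditions: M_0 = M_3 = 0.
Forward elimination and back-substitution give M_0 = 0, M_1 = -69/19, M_2 = 177/38, M_3 = 0.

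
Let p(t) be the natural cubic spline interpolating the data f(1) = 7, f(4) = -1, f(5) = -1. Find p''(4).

2

Put σ_i = p'' at the i-th knot. Here h = (3, 1) and Δ = (-8/3, 0), so the interior equations h_(i-1)·σ_(i-1) + 2(h_(i-1)+h_i)·σ_i + h_i·σ_(i+1) = 6(Δ_i − Δ_(i-1)) read
  3·σ_0 + 8·σ_1 + 1·σ_2 = 6(Δ_1 - Δ_0) = 16
Natural end conditions: σ_0 = σ_2 = 0.
Solving the tridiagonal system: σ_0 = 0, σ_1 = 2, σ_2 = 0.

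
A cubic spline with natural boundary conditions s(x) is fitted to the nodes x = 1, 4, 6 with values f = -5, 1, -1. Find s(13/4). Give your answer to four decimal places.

Put M_i = s'' at the i-th knot. Here h = (3, 2) and Δ = (2, -1), so the interior equations h_(i-1)·M_(i-1) + 2(h_(i-1)+h_i)·M_i + h_i·M_(i+1) = 6(Δ_i − Δ_(i-1)) read
  3·M_0 + 10·M_1 + 2·M_2 = 6(Δ_1 - Δ_0) = -18
Natural end conditions: M_0 = M_2 = 0.
Hence M_0 = 0, M_1 = -9/5, M_2 = 0.
On [1, 4], s(x) = -5 + 29/10·(x - 1) + 0·(x - 1)² - 1/10·(x - 1)³.
With (x - 1) = 9/4: s(13/4) = 247/640.

0.3859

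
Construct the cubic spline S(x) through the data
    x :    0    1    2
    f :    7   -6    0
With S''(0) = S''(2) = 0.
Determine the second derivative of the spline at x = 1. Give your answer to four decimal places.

28.5000

Write M_i for S''(x_i). With h_i = 1, 1 and divided differences Δ_i = -13, 6, the continuity of S' gives the tridiagonal system
  1·M_0 + 4·M_1 + 1·M_2 = 6(Δ_1 - Δ_0) = 114
Natural end conditions: M_0 = M_2 = 0.
Forward elimination and back-substitution give M_0 = 0, M_1 = 57/2, M_2 = 0.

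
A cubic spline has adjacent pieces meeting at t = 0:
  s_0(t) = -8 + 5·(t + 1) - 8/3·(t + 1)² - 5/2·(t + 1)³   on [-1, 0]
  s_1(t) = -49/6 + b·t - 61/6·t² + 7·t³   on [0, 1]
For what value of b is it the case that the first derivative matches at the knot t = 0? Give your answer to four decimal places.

-7.8333

s_0'(t) = 5 - 16/3·(t + 1) - 15/2·(t + 1)², so s_0'(0) = -47/6. On the right, s_1'(0) = b, so b = -47/6.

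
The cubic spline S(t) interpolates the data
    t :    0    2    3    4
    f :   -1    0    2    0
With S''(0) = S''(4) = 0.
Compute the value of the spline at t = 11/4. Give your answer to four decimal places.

1.7619

Write M_i for S''(x_i). With h_i = 2, 1, 1 and divided differences Δ_i = 1/2, 2, -2, the continuity of S' gives the tridiagonal system
  2·M_0 + 6·M_1 + 1·M_2 = 6(Δ_1 - Δ_0) = 9
  1·M_1 + 4·M_2 + 1·M_3 = 6(Δ_2 - Δ_1) = -24
Natural end conditions: M_0 = M_3 = 0.
Hence M_0 = 0, M_1 = 60/23, M_2 = -153/23, M_3 = 0.
On [2, 3], S(t) = 0 + 103/46·(t - 2) + 30/23·(t - 2)² - 71/46·(t - 2)³.
With (t - 2) = 3/4: S(11/4) = 5187/2944.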